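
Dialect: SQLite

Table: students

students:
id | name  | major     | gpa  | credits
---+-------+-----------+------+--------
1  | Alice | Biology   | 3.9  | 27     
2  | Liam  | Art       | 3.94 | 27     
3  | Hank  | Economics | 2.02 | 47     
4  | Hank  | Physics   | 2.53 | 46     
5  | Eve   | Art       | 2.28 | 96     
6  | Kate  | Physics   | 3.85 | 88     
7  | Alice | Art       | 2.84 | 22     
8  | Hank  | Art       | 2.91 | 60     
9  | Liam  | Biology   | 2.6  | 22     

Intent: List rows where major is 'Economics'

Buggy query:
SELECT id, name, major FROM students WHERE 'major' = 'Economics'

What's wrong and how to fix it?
Bug: 'major' in single quotes is a string literal, not the column; the comparison is literal-vs-literal and never true

Fix: Remove the quotes around the column name (or use double quotes for an identifier)

Corrected query:
SELECT id, name, major FROM students WHERE major = 'Economics'

Result:
id | name | major    
---+------+----------
3  | Hank | Economics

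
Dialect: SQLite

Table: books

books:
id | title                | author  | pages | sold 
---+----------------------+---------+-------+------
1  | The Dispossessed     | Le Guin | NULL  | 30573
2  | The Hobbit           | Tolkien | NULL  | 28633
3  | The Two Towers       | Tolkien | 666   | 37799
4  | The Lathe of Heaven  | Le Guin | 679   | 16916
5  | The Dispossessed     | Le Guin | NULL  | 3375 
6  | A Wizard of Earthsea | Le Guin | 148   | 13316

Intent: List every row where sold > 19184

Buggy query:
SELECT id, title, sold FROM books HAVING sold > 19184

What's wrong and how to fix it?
Bug: This is a non-aggregate query (no GROUP BY, no aggregates), so in SQLite the HAVING clause is invalid here; a row-level condition belongs in WHERE

Fix: Use WHERE for row-level filtering

Corrected query:
SELECT id, title, sold FROM books WHERE sold > 19184

Result:
id | title            | sold 
---+------------------+------
1  | The Dispossessed | 30573
2  | The Hobbit       | 28633
3  | The Two Towers   | 37799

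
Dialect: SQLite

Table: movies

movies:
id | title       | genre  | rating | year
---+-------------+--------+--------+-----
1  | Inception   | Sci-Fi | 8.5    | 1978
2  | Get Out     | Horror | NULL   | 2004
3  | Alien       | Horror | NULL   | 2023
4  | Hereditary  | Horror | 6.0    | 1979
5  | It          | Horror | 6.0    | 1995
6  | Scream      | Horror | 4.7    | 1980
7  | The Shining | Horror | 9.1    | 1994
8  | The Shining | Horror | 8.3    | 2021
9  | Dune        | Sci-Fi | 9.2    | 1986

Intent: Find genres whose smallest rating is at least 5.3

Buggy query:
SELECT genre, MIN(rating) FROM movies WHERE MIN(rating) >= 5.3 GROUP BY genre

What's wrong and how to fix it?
Bug: MIN() in WHERE is a misuse of aggregate

Fix: Replace WHERE with HAVING after the GROUP BY

Corrected query:
SELECT genre, MIN(rating) FROM movies GROUP BY genre HAVING MIN(rating) >= 5.3

Result:
genre  | MIN(rating)
-------+------------
Sci-Fi | 8.5        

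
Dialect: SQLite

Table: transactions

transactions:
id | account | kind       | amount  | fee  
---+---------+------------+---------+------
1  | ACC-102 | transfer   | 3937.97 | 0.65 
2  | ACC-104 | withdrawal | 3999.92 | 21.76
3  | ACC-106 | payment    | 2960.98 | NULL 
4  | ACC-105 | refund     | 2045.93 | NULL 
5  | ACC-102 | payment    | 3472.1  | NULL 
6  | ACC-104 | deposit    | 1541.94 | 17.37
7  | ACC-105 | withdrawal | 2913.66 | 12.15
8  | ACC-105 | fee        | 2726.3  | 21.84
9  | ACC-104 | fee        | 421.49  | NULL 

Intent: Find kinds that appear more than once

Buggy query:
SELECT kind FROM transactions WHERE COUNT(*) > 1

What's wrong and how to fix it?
Bug: COUNT(*) is an aggregate and cannot be used in WHERE

Fix: Group first, then use HAVING for the count condition

Corrected query:
SELECT kind FROM transactions GROUP BY kind HAVING COUNT(*) > 1

Result:
kind      
----------
fee       
payment   
withdrawal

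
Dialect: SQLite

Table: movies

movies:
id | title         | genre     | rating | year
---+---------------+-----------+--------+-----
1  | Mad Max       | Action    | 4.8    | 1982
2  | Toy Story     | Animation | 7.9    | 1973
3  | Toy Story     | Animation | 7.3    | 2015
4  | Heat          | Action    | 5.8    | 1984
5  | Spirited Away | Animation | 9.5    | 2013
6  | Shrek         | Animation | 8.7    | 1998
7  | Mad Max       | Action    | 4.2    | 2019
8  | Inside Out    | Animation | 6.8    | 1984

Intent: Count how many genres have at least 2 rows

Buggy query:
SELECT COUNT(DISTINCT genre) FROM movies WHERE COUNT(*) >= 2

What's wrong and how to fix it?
Bug: WHERE filters individual rows, not groups, so a group-level COUNT is invalid there

Fix: Use a subquery that GROUPs and filters with HAVING, then count its rows

Corrected query:
SELECT COUNT(*) FROM (SELECT genre FROM movies GROUP BY genre HAVING COUNT(*) >= 2)

Result:
COUNT(*)
--------
2       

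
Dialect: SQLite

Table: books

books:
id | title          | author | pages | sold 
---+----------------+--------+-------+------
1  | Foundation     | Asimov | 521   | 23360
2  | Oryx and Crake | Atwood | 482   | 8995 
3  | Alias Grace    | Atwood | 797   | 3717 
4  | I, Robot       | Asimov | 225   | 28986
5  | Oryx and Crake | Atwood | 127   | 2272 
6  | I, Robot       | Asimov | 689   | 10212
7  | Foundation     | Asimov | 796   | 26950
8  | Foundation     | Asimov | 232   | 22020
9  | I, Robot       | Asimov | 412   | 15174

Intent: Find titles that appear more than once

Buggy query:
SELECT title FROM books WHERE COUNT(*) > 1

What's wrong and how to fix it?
Bug: WHERE can't reference COUNT(*); aggregates are computed after WHERE

Fix: GROUP BY title, then filter groups with HAVING COUNT(*) > 1

Corrected query:
SELECT title FROM books GROUP BY title HAVING COUNT(*) > 1

Result:
title         
--------------
Foundation    
I, Robot      
Oryx and Crake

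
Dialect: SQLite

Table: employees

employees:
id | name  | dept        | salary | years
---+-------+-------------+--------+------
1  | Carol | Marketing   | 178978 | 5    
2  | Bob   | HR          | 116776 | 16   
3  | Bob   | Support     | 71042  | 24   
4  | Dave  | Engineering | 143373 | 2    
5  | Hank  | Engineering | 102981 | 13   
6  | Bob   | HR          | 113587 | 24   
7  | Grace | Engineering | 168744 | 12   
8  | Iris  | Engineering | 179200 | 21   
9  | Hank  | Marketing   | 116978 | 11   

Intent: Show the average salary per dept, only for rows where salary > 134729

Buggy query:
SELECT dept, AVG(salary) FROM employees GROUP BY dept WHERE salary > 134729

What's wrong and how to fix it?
Bug: WHERE cannot follow GROUP BY

Fix: Move the WHERE clause before GROUP BY

Corrected query:
SELECT dept, AVG(salary) FROM employees WHERE salary > 134729 GROUP BY dept

Result:
dept        | AVG(salary)  
------------+--------------
Engineering | 163772.333333
Marketing   | 178978       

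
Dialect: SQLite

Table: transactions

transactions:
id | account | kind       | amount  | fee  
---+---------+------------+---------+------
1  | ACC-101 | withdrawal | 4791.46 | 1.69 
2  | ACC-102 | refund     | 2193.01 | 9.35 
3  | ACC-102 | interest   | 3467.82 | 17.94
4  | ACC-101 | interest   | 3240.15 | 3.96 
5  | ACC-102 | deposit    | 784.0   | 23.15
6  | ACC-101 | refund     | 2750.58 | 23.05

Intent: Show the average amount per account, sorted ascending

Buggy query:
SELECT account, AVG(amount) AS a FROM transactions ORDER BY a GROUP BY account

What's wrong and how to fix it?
Bug: ORDER BY appears before GROUP BY; SQL clause order requires GROUP BY first

Fix: Reorder: SELECT … FROM … GROUP BY … ORDER BY …

Corrected query:
SELECT account, AVG(amount) AS a FROM transactions GROUP BY account ORDER BY a

Result:
account | a          
--------+------------
ACC-102 | 2148.276667
ACC-101 | 3594.063333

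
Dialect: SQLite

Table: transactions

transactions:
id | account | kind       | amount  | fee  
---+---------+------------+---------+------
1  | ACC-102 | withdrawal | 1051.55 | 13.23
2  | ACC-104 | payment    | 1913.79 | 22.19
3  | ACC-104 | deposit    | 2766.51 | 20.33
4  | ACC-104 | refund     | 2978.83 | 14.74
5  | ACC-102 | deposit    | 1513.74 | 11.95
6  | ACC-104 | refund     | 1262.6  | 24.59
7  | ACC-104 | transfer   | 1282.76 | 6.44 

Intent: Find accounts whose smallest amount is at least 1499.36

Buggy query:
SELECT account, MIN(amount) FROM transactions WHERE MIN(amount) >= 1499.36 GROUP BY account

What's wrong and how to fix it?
Bug: Aggregates like MIN are computed per group after WHERE runs

Fix: Replace WHERE with HAVING after the GROUP BY

Corrected query:
SELECT account, MIN(amount) FROM transactions GROUP BY account HAVING MIN(amount) >= 1499.36

Result:
(no rows)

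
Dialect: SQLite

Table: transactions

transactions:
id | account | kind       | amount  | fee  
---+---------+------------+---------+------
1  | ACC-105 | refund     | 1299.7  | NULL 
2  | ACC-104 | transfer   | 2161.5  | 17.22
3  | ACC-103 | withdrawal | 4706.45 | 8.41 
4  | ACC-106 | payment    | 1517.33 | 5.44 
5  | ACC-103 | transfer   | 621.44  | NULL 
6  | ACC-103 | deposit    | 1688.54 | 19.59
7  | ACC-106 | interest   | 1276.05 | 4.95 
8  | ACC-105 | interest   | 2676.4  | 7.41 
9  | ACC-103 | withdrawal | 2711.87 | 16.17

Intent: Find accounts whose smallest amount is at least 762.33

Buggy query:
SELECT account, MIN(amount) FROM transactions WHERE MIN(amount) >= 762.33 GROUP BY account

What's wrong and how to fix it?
Bug: Aggregates like MIN are computed per group after WHERE runs

Fix: Replace WHERE with HAVING after the GROUP BY

Corrected query:
SELECT account, MIN(amount) FROM transactions GROUP BY account HAVING MIN(amount) >= 762.33

Result:
account | MIN(amount)
--------+------------
ACC-104 | 2161.5     
ACC-105 | 1299.7     
ACC-106 | 1276.05    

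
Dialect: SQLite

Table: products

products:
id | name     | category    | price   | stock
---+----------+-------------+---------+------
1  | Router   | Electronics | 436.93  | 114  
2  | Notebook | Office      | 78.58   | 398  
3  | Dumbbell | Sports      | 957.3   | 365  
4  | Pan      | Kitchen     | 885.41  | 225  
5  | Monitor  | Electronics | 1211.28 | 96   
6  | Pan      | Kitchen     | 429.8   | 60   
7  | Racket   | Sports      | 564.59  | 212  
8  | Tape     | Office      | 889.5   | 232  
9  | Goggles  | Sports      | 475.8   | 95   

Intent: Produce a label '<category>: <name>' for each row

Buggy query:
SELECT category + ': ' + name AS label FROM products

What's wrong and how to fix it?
Bug: '+' is numeric addition; on text columns SQLite converts them to 0 instead of concatenating

Fix: Replace + with || to concatenate text

Corrected query:
SELECT category || ': ' || name AS label FROM products

Result:
label               
--------------------
Electronics: Router 
Office: Notebook    
Sports: Dumbbell    
Kitchen: Pan        
Electronics: Monitor
Kitchen: Pan        
Sports: Racket      
Office: Tape        
Sports: Goggles     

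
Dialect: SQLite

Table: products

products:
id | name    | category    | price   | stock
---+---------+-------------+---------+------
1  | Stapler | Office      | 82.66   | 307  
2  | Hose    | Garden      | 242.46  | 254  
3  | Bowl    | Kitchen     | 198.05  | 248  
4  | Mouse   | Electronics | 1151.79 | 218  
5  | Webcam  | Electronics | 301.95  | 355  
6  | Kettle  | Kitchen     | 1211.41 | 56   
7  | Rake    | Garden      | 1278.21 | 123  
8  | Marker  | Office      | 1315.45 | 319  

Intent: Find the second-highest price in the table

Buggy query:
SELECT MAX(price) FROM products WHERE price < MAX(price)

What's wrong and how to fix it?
Bug: The inner MAX is an aggregate inside WHERE, which is not allowed

Fix: Compute the overall MAX in a subquery, then take MAX of rows below it

Corrected query:
SELECT MAX(price) FROM products WHERE price < (SELECT MAX(price) FROM products)

Result:
MAX(price)
----------
1278.21   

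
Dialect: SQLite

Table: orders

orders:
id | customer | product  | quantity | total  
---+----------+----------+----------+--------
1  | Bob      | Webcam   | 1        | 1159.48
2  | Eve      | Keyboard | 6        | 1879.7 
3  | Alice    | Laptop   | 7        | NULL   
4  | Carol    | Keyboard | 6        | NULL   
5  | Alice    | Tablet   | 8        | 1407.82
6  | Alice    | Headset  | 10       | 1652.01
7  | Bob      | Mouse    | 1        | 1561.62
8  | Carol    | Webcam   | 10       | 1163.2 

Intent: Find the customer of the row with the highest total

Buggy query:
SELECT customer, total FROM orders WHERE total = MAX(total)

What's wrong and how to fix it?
Bug: MAX(total) is an aggregate and cannot be used directly in WHERE

Fix: Use a subquery: WHERE total = (SELECT MAX(total) FROM orders)

Corrected query:
SELECT customer, total FROM orders WHERE total = (SELECT MAX(total) FROM orders)

Result:
customer | total 
---------+-------
Eve      | 1879.7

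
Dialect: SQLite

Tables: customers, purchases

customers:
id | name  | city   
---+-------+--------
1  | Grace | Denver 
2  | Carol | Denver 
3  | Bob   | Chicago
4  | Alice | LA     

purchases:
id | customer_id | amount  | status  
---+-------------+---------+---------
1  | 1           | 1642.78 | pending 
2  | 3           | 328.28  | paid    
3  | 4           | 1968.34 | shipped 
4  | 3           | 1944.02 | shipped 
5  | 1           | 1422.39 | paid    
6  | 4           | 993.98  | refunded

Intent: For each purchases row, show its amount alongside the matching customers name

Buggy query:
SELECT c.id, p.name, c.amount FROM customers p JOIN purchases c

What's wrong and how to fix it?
Bug: Missing join condition: each purchases row is matched to all customers rows instead of just its own

Fix: Add ON c.customer_id = p.id to the JOIN

Corrected query:
SELECT c.id, p.name, c.amount FROM customers p JOIN purchases c ON c.customer_id = p.id

Result:
id | name  | amount 
---+-------+--------
1  | Grace | 1642.78
2  | Bob   | 328.28 
3  | Alice | 1968.34
4  | Bob   | 1944.02
5  | Grace | 1422.39
6  | Alice | 993.98 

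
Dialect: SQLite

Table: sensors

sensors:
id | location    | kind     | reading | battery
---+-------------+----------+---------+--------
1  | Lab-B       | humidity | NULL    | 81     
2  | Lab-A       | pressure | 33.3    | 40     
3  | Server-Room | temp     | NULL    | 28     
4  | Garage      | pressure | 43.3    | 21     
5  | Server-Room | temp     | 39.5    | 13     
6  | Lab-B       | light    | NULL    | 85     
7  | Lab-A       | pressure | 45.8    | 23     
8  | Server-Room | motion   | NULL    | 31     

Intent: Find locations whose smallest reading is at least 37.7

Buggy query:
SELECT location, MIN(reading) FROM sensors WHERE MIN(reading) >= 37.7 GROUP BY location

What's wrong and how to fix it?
Bug: MIN() in WHERE is a misuse of aggregate

Fix: Use HAVING for the per-group MIN condition

Corrected query:
SELECT location, MIN(reading) FROM sensors GROUP BY location HAVING MIN(reading) >= 37.7

Result:
location    | MIN(reading)
------------+-------------
Garage      | 43.3        
Server-Room | 39.5        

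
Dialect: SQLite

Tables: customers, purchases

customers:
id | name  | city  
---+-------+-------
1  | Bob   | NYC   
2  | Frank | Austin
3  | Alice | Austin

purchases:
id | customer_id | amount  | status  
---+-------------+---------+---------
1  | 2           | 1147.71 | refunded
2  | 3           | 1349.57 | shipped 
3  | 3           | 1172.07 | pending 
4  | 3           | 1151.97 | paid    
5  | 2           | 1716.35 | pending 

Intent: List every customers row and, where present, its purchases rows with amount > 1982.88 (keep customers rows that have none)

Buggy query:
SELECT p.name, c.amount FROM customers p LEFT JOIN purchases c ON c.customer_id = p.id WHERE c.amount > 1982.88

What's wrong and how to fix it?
Bug: A WHERE condition on the right-hand table after LEFT JOIN drops unmatched parents

Fix: Put 'c.amount > 1982.88' in the JOIN's ON clause instead of WHERE

Corrected query:
SELECT p.name, c.amount FROM customers p LEFT JOIN purchases c ON c.customer_id = p.id AND c.amount > 1982.88

Result:
name  | amount
------+-------
Bob   | NULL  
Frank | NULL  
Alice | NULL  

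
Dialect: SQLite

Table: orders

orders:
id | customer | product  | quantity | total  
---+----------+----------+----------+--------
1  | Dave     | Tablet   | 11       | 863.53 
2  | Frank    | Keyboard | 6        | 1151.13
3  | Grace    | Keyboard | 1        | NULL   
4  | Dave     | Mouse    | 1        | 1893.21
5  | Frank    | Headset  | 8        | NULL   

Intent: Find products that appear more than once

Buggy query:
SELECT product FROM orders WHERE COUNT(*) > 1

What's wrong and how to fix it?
Bug: COUNT(*) is an aggregate and cannot be used in WHERE

Fix: GROUP BY product, then filter groups with HAVING COUNT(*) > 1

Corrected query:
SELECT product FROM orders GROUP BY product HAVING COUNT(*) > 1

Result:
product 
--------
Keyboard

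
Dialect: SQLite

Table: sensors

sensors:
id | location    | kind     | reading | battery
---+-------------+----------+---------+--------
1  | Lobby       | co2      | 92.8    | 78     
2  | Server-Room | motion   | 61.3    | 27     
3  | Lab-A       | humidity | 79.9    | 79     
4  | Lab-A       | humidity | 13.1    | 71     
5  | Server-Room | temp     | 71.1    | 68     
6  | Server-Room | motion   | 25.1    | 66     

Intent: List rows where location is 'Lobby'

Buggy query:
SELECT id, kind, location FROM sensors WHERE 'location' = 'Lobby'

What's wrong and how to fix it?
Bug: 'location' in single quotes is a string literal, not the column; the comparison is literal-vs-literal and never true

Fix: Reference the column as location without single quotes

Corrected query:
SELECT id, kind, location FROM sensors WHERE location = 'Lobby'

Result:
id | kind | location
---+------+---------
1  | co2  | Lobby   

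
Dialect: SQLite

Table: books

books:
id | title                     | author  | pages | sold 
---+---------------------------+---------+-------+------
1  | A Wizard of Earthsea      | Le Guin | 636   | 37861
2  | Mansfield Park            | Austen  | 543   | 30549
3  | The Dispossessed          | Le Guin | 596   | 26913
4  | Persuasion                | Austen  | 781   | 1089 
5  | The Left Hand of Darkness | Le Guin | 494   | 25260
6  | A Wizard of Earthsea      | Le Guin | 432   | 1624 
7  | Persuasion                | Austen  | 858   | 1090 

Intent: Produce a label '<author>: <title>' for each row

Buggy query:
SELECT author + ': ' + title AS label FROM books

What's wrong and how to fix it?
Bug: SQLite uses || for string concatenation; + coerces text to numbers (yielding 0)

Fix: Use the || operator for string concatenation

Corrected query:
SELECT author || ': ' || title AS label FROM books

Result:
label                             
----------------------------------
Le Guin: A Wizard of Earthsea     
Austen: Mansfield Park            
Le Guin: The Dispossessed         
Austen: Persuasion                
Le Guin: The Left Hand of Darkness
Le Guin: A Wizard of Earthsea     
Austen: Persuasion                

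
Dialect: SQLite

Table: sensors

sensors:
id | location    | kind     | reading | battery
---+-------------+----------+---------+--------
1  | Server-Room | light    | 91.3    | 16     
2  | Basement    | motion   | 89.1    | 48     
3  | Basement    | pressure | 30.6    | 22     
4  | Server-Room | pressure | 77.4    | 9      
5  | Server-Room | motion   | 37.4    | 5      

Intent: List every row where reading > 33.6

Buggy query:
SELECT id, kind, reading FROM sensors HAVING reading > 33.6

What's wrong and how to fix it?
Bug: This is a non-aggregate query (no GROUP BY, no aggregates), so in SQLite the HAVING clause is invalid here; a row-level condition belongs in WHERE

Fix: Replace HAVING with WHERE since the condition applies to individual rows

Corrected query:
SELECT id, kind, reading FROM sensors WHERE reading > 33.6

Result:
id | kind     | reading
---+----------+--------
1  | light    | 91.3   
2  | motion   | 89.1   
4  | pressure | 77.4   
5  | motion   | 37.4   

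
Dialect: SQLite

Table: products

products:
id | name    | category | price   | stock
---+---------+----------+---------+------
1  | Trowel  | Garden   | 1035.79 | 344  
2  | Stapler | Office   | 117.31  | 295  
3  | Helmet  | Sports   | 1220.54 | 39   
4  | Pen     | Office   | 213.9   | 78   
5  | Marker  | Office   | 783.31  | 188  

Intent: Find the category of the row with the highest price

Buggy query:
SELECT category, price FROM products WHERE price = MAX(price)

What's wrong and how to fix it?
Bug: MAX(price) is an aggregate and cannot be used directly in WHERE

Fix: Wrap MAX in a scalar subquery so WHERE compares against a single value

Corrected query:
SELECT category, price FROM products WHERE price = (SELECT MAX(price) FROM products)

Result:
category | price  
---------+--------
Sports   | 1220.54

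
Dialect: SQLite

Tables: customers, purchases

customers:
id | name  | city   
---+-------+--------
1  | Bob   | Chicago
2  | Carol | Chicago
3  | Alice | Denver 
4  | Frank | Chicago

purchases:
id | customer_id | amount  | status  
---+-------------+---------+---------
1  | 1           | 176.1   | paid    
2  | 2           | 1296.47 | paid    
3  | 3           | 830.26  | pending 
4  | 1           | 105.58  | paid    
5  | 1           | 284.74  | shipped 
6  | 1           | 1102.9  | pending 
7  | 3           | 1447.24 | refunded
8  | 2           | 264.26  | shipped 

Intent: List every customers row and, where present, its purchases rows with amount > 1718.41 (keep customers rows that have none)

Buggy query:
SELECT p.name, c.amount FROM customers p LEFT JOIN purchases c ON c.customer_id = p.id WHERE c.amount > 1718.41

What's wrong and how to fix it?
Bug: Filtering c.amount in WHERE discards the NULL rows produced by LEFT JOIN, turning it into an inner join

Fix: Put 'c.amount > 1718.41' in the JOIN's ON clause instead of WHERE

Corrected query:
SELECT p.name, c.amount FROM customers p LEFT JOIN purchases c ON c.customer_id = p.id AND c.amount > 1718.41

Result:
name  | amount
------+-------
Bob   | NULL  
Carol | NULL  
Alice | NULL  
Frank | NULL  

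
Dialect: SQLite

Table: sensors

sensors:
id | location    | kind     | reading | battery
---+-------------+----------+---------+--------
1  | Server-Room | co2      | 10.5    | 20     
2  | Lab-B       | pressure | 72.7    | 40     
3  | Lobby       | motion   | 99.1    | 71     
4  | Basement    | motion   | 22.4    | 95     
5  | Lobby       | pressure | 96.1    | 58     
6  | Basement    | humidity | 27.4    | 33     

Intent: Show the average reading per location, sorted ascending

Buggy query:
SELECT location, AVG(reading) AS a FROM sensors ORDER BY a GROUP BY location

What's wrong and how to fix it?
Bug: GROUP BY must precede ORDER BY

Fix: Reorder: SELECT … FROM … GROUP BY … ORDER BY …

Corrected query:
SELECT location, AVG(reading) AS a FROM sensors GROUP BY location ORDER BY a

Result:
location    | a   
------------+-----
Server-Room | 10.5
Basement    | 24.9
Lab-B       | 72.7
Lobby       | 97.6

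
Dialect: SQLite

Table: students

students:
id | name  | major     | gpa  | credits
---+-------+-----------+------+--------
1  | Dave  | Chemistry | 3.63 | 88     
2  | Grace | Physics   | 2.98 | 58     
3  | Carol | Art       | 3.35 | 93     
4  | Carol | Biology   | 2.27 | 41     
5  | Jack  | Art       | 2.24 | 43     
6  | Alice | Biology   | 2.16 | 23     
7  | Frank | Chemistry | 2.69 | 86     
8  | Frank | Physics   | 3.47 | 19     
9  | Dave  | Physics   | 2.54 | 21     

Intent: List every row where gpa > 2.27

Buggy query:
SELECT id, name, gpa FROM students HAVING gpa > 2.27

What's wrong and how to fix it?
Bug: HAVING filters the output of aggregation, but this query has no GROUP BY and no aggregate functions, so SQLite rejects it (HAVING clause on a non-aggregate query); the condition here is per row

Fix: Replace HAVING with WHERE since the condition applies to individual rows

Corrected query:
SELECT id, name, gpa FROM students WHERE gpa > 2.27

Result:
id | name  | gpa 
---+-------+-----
1  | Dave  | 3.63
2  | Grace | 2.98
3  | Carol | 3.35
7  | Frank | 2.69
8  | Frank | 3.47
9  | Dave  | 2.54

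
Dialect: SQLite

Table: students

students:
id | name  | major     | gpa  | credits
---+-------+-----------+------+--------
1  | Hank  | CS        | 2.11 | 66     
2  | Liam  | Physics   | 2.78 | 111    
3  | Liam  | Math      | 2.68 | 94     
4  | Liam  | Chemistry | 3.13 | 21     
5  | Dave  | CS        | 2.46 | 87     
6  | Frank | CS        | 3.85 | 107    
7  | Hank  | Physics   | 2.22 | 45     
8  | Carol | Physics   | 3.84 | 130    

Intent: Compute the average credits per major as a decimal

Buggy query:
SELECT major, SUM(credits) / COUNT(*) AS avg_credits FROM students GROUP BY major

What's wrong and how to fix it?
Bug: SUM(credits) and COUNT(*) are both integers; the division truncates the fractional part

Fix: Cast one side to REAL so the division keeps the fractional part

Corrected query:
SELECT major, SUM(credits) * 1.0 / COUNT(*) AS avg_credits FROM students GROUP BY major

Result:
major     | avg_credits
----------+------------
CS        | 86.666667  
Chemistry | 21         
Math      | 94         
Physics   | 95.333333  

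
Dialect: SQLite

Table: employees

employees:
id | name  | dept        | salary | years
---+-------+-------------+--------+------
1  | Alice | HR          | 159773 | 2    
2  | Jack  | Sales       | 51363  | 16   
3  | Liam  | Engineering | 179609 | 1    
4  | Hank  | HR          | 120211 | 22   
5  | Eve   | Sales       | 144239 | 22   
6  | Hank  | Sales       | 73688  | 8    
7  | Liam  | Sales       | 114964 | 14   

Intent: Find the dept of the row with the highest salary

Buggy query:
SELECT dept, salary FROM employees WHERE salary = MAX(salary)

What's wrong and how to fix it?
Bug: MAX(salary) is an aggregate and cannot be used directly in WHERE

Fix: Use a subquery: WHERE salary = (SELECT MAX(salary) FROM employees)

Corrected query:
SELECT dept, salary FROM employees WHERE salary = (SELECT MAX(salary) FROM employees)

Result:
dept        | salary
------------+-------
Engineering | 179609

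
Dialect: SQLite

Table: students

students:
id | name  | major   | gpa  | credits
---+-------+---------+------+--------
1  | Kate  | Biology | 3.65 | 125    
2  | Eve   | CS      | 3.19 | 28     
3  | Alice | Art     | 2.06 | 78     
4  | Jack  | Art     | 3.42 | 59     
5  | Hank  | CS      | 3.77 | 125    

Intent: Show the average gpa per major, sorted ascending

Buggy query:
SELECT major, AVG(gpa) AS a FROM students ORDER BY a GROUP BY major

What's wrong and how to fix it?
Bug: ORDER BY appears before GROUP BY; SQL clause order requires GROUP BY first

Fix: Move ORDER BY to the end, after GROUP BY

Corrected query:
SELECT major, AVG(gpa) AS a FROM students GROUP BY major ORDER BY a

Result:
major   | a   
--------+-----
Art     | 2.74
CS      | 3.48
Biology | 3.65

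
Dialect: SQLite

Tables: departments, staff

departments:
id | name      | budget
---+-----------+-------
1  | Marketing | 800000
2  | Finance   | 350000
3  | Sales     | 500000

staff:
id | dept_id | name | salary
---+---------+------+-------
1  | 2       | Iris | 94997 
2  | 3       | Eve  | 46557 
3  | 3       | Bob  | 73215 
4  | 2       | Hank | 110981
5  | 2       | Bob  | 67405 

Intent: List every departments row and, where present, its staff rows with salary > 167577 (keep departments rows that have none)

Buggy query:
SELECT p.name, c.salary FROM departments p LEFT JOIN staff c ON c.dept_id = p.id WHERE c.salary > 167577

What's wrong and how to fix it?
Bug: Filtering c.salary in WHERE discards the NULL rows produced by LEFT JOIN, turning it into an inner join

Fix: Put 'c.salary > 167577' in the JOIN's ON clause instead of WHERE

Corrected query:
SELECT p.name, c.salary FROM departments p LEFT JOIN staff c ON c.dept_id = p.id AND c.salary > 167577

Result:
name      | salary
----------+-------
Marketing | NULL  
Finance   | NULL  
Sales     | NULL  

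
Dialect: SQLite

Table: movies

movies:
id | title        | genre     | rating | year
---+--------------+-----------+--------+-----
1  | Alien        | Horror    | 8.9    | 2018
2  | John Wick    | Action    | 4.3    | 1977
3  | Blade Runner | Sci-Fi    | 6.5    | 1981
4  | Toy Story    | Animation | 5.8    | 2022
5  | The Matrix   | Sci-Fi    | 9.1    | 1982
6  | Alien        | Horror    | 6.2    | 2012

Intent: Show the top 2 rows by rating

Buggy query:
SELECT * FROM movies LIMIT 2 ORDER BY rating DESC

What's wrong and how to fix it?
Bug: LIMIT must come after ORDER BY

Fix: Swap the clauses: ORDER BY first, then LIMIT

Corrected query:
SELECT * FROM movies ORDER BY rating DESC LIMIT 2

Result:
id | title      | genre  | rating | year
---+------------+--------+--------+-----
5  | The Matrix | Sci-Fi | 9.1    | 1982
1  | Alien      | Horror | 8.9    | 2018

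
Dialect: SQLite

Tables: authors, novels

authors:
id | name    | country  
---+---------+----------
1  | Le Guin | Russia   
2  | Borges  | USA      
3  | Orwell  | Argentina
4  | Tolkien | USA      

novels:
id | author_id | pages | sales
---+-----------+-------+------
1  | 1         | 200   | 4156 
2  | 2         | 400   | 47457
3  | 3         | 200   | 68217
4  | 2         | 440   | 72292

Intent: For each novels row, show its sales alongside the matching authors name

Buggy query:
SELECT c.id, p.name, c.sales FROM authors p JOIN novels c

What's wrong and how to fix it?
Bug: JOIN with no ON clause produces a cartesian product; every novels row pairs with every authors row

Fix: Add ON c.author_id = p.id to the JOIN

Corrected query:
SELECT c.id, p.name, c.sales FROM authors p JOIN novels c ON c.author_id = p.id

Result:
id | name    | sales
---+---------+------
1  | Le Guin | 4156 
2  | Borges  | 47457
3  | Orwell  | 68217
4  | Borges  | 72292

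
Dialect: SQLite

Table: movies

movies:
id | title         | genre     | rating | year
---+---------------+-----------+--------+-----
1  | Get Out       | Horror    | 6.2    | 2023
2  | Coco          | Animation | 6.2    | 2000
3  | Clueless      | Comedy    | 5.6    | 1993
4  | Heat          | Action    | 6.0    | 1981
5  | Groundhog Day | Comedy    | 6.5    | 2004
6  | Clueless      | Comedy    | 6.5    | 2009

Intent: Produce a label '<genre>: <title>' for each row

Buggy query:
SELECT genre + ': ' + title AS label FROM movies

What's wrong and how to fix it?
Bug: '+' is numeric addition; on text columns SQLite converts them to 0 instead of concatenating

Fix: Use the || operator for string concatenation

Corrected query:
SELECT genre || ': ' || title AS label FROM movies

Result:
label                
---------------------
Horror: Get Out      
Animation: Coco      
Comedy: Clueless     
Action: Heat         
Comedy: Groundhog Day
Comedy: Clueless     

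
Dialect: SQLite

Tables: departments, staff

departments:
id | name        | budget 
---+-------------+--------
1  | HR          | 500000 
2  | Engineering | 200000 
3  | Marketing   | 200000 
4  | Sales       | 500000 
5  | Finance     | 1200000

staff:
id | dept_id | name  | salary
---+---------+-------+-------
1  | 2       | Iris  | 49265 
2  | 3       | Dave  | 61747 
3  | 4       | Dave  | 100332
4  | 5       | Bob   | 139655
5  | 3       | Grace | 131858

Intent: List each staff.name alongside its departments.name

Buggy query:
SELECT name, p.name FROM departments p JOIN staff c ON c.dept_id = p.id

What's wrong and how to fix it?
Bug: 'name' exists in both joined tables, so the database can't tell which one is meant

Fix: Prefix ambiguous columns with the table alias

Corrected query:
SELECT c.name, p.name FROM departments p JOIN staff c ON c.dept_id = p.id

Result:
name  | name       
------+------------
Iris  | Engineering
Dave  | Marketing  
Dave  | Sales      
Bob   | Finance    
Grace | Marketing  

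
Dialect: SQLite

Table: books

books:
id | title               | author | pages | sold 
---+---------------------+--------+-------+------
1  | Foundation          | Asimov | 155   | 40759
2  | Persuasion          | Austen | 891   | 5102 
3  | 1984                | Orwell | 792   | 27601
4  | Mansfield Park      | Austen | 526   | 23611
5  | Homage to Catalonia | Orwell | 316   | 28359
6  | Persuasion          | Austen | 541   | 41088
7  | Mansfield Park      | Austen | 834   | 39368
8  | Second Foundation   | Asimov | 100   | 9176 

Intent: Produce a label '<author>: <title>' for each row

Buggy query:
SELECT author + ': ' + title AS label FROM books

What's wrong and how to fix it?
Bug: '+' is numeric addition; on text columns SQLite converts them to 0 instead of concatenating

Fix: Replace + with || to concatenate text

Corrected query:
SELECT author || ': ' || title AS label FROM books

Result:
label                      
---------------------------
Asimov: Foundation         
Austen: Persuasion         
Orwell: 1984               
Austen: Mansfield Park     
Orwell: Homage to Catalonia
Austen: Persuasion         
Austen: Mansfield Park     
Asimov: Second Foundation  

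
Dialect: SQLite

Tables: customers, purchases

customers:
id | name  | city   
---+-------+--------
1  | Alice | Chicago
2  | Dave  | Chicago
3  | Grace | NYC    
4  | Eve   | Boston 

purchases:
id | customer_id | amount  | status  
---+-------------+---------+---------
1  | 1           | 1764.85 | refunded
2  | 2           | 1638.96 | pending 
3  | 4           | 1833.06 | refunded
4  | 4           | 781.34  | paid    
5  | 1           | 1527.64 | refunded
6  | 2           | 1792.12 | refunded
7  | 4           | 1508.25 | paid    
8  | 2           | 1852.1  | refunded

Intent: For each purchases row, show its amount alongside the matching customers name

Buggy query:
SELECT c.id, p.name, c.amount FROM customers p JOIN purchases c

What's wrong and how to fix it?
Bug: Missing join condition: each purchases row is matched to all customers rows instead of just its own

Fix: Specify the join condition linking the foreign key to the parent id

Corrected query:
SELECT c.id, p.name, c.amount FROM customers p JOIN purchases c ON c.customer_id = p.id

Result:
id | name  | amount 
---+-------+--------
1  | Alice | 1764.85
2  | Dave  | 1638.96
3  | Eve   | 1833.06
4  | Eve   | 781.34 
5  | Alice | 1527.64
6  | Dave  | 1792.12
7  | Eve   | 1508.25
8  | Dave  | 1852.1 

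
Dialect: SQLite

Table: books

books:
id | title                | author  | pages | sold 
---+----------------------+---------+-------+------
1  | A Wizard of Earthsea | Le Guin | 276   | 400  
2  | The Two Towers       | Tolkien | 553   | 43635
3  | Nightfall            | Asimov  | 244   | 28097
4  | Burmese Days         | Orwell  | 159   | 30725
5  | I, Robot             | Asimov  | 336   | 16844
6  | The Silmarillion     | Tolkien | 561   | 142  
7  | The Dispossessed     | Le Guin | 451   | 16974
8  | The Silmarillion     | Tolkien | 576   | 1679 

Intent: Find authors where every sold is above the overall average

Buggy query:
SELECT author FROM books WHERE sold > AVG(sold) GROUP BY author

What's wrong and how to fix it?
Bug: WHERE evaluates per row before aggregation, so AVG() is unavailable

Fix: Use a subquery for AVG and a HAVING MIN(...) filter so the condition holds for every row in the group

Corrected query:
SELECT author FROM books GROUP BY author HAVING MIN(sold) > (SELECT AVG(sold) FROM books)

Result:
author
------
Orwell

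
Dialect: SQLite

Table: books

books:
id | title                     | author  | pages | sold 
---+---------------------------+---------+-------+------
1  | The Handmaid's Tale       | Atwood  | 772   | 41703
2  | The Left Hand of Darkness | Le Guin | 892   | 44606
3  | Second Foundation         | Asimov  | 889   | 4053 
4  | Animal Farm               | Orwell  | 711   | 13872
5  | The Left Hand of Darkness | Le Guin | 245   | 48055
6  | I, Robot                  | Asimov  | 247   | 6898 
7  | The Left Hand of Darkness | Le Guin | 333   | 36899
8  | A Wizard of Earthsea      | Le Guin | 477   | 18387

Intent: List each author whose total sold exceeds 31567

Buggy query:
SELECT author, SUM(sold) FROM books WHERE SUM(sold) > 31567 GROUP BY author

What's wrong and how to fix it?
Bug: Aggregate functions cannot appear in a WHERE clause

Fix: Use HAVING (which filters groups after aggregation) instead of WHERE

Corrected query:
SELECT author, SUM(sold) FROM books GROUP BY author HAVING SUM(sold) > 31567

Result:
author  | SUM(sold)
--------+----------
Atwood  | 41703    
Le Guin | 147947   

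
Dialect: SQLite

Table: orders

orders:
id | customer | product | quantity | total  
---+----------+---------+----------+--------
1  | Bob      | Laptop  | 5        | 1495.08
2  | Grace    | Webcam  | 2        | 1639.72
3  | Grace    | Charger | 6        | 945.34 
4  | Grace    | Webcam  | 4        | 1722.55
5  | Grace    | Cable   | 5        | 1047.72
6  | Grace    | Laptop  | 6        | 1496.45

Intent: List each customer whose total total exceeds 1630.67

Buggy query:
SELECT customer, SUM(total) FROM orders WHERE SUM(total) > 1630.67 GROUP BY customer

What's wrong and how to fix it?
Bug: Aggregate functions cannot appear in a WHERE clause

Fix: Move the aggregate condition to a HAVING clause

Corrected query:
SELECT customer, SUM(total) FROM orders GROUP BY customer HAVING SUM(total) > 1630.67

Result:
customer | SUM(total)
---------+-----------
Grace    | 6851.78   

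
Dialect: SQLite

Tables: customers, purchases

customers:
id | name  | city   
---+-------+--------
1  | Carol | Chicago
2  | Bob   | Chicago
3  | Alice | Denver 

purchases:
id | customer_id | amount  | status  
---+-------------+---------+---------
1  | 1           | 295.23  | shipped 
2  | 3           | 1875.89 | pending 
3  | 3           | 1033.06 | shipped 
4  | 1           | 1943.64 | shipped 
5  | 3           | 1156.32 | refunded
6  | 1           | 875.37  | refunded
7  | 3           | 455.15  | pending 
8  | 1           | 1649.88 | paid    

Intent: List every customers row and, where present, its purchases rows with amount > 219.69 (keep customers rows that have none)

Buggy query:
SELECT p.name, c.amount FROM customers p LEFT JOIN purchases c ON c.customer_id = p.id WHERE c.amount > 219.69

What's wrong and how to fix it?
Bug: A WHERE condition on the right-hand table after LEFT JOIN drops unmatched parents

Fix: Move the right-table condition into the ON clause so unmatched parents are kept

Corrected query:
SELECT p.name, c.amount FROM customers p LEFT JOIN purchases c ON c.customer_id = p.id AND c.amount > 219.69

Result:
name  | amount 
------+--------
Carol | 295.23 
Carol | 875.37 
Carol | 1649.88
Carol | 1943.64
Bob   | NULL   
Alice | 455.15 
Alice | 1033.06
Alice | 1156.32
Alice | 1875.89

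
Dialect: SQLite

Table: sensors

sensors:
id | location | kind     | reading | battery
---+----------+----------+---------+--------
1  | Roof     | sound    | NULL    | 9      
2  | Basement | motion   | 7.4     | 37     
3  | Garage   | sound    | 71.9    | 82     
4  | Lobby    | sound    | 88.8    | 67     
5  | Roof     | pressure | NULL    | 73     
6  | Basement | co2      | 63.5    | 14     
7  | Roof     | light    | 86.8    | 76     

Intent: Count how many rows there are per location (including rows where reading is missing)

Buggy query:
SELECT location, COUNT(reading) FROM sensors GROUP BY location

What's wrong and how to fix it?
Bug: COUNT(reading) skips NULLs, so groups with missing reading are undercounted

Fix: Replace COUNT(reading) with COUNT(*)

Corrected query:
SELECT location, COUNT(*) FROM sensors GROUP BY location

Result:
location | COUNT(*)
---------+---------
Basement | 2       
Garage   | 1       
Lobby    | 1       
Roof     | 3       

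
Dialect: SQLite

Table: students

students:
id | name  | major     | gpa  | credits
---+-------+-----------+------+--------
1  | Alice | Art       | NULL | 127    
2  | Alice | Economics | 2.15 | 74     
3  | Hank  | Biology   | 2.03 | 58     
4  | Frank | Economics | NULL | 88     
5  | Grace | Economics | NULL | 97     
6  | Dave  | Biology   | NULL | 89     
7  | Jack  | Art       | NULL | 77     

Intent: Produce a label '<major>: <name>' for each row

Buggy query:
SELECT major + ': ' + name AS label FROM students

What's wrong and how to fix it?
Bug: '+' is numeric addition; on text columns SQLite converts them to 0 instead of concatenating

Fix: Use the || operator for string concatenation

Corrected query:
SELECT major || ': ' || name AS label FROM students

Result:
label           
----------------
Art: Alice      
Economics: Alice
Biology: Hank   
Economics: Frank
Economics: Grace
Biology: Dave   
Art: Jack       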